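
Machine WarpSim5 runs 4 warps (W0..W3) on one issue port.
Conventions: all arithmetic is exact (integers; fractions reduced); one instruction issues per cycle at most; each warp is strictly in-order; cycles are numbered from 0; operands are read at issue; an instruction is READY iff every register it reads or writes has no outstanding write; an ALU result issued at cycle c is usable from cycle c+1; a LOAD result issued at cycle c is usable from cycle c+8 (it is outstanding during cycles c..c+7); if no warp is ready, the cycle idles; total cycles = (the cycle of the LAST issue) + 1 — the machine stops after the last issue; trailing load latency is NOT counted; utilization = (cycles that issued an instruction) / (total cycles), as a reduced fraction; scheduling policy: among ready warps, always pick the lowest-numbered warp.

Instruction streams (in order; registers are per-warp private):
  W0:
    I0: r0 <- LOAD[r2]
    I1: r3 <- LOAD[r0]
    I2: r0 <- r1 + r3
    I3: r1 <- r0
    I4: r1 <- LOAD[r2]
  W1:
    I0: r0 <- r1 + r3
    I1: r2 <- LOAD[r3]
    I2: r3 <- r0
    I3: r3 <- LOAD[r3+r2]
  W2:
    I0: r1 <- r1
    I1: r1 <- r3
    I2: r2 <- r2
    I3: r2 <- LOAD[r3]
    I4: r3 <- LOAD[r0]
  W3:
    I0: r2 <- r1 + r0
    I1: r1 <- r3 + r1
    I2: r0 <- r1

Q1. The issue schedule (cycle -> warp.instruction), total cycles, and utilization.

cycle 0: W0.I0
cycle 1: W1.I0
cycle 2: W1.I1
cycle 3: W1.I2
cycle 4: W2.I0
cycle 5: W2.I1
cycle 6: W2.I2
cycle 7: W2.I3
cycle 8: W0.I1
cycle 9: W2.I4
cycle 10: W1.I3
cycle 11: W3.I0
cycle 12: W3.I1
cycle 13: W3.I2
cycle 14: idle
cycle 15: idle
cycle 16: W0.I2
cycle 17: W0.I3
cycle 18: W0.I4

Answer: 19 cycles, utilization 17/19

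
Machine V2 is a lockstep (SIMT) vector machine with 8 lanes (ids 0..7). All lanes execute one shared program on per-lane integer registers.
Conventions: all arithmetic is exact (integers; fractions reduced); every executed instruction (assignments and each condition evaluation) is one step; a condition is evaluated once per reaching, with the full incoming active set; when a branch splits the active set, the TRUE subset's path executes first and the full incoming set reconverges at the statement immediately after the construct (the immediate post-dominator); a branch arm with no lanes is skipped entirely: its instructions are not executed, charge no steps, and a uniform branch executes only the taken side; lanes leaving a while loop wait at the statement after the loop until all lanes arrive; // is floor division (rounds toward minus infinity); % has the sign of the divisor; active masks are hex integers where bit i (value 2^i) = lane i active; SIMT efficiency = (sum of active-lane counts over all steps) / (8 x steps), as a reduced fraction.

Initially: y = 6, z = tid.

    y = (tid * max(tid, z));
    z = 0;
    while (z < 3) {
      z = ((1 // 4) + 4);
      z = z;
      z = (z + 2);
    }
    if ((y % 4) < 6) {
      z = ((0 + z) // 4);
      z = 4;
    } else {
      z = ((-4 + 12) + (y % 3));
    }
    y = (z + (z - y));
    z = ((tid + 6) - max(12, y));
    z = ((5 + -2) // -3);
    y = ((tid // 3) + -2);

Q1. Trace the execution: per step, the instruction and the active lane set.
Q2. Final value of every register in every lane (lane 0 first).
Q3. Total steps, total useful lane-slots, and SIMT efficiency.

step 0: y <- (tid * max(tid, z))     0xff
step 1: z <- 0                       0xff
step 2: eval (z < 3)                 0xff
step 3: z <- ((1 // 4) + 4)          0xff
step 4: z <- z                       0xff
step 5: z <- (z + 2)                 0xff
step 6: eval (z < 3)                 0xff
step 7: eval ((y % 4) < 6)           0xff
step 8: z <- ((0 + z) // 4)          0xff
step 9: z <- 4                       0xff
step 10: y <- (z + (z - y))           0xff
step 11: z <- ((tid + 6) - max(12, y)) 0xff
step 12: z <- ((5 + -2) // -3)        0xff
step 13: y <- ((tid // 3) + -2)       0xff

Answer: 14 steps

y: -2,-2,-2,-1,-1,-1,0,0
z: -1,-1,-1,-1,-1,-1,-1,-1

steps = 14; useful = 112; efficiency = 112/112 = 1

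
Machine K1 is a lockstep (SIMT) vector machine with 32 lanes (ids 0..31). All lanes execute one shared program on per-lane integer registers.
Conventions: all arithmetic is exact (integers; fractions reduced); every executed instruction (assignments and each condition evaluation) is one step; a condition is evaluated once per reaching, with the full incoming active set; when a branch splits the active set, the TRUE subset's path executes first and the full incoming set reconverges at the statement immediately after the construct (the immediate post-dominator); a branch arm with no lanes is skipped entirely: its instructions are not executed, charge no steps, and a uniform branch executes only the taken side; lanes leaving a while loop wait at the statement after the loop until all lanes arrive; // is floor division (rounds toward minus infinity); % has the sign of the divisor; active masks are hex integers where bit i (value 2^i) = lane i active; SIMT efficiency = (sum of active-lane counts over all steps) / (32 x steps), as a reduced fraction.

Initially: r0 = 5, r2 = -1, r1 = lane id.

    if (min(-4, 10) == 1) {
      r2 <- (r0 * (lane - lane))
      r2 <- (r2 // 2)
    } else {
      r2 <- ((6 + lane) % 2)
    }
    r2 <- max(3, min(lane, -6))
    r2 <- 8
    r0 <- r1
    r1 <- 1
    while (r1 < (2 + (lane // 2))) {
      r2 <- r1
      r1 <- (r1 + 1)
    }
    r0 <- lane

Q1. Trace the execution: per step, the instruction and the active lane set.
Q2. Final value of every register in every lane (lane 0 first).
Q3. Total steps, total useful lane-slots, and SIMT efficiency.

step 0: eval (min(-4, 10) == 1)      0xffffffff
step 1: r2 <- ((6 + lane) % 2)       0xffffffff
step 2: r2 <- max(3, min(lane, -6))  0xffffffff
step 3: r2 <- 8                      0xffffffff
step 4: r0 <- r1                     0xffffffff
step 5: r1 <- 1                      0xffffffff
step 6: eval (r1 < (2 + (lane // 2))) 0xffffffff
step 7: r2 <- r1                     0xffffffff
step 8: r1 <- (r1 + 1)               0xffffffff
step 9: eval (r1 < (2 + (lane // 2))) 0xffffffff
step 10: r2 <- r1                     0xfffffffc
step 11: r1 <- (r1 + 1)               0xfffffffc
step 12: eval (r1 < (2 + (lane // 2))) 0xfffffffc
step 13: r2 <- r1                     0xfffffff0
step 14: r1 <- (r1 + 1)               0xfffffff0
step 15: eval (r1 < (2 + (lane // 2))) 0xfffffff0
step 16: r2 <- r1                     0xffffffc0
step 17: r1 <- (r1 + 1)               0xffffffc0
step 18: eval (r1 < (2 + (lane // 2))) 0xffffffc0
step 19: r2 <- r1                     0xffffff00
step 20: r1 <- (r1 + 1)               0xffffff00
step 21: eval (r1 < (2 + (lane // 2))) 0xffffff00
step 22: r2 <- r1                     0xfffffc00
step 23: r1 <- (r1 + 1)               0xfffffc00
step 24: eval (r1 < (2 + (lane // 2))) 0xfffffc00
step 25: r2 <- r1                     0xfffff000
step 26: r1 <- (r1 + 1)               0xfffff000
step 27: eval (r1 < (2 + (lane // 2))) 0xfffff000
step 28: r2 <- r1                     0xffffc000
step 29: r1 <- (r1 + 1)               0xffffc000
step 30: eval (r1 < (2 + (lane // 2))) 0xffffc000
step 31: r2 <- r1                     0xffff0000
step 32: r1 <- (r1 + 1)               0xffff0000
step 33: eval (r1 < (2 + (lane // 2))) 0xffff0000
step 34: r2 <- r1                     0xfffc0000
step 35: r1 <- (r1 + 1)               0xfffc0000
step 36: eval (r1 < (2 + (lane // 2))) 0xfffc0000
step 37: r2 <- r1                     0xfff00000
step 38: r1 <- (r1 + 1)               0xfff00000
step 39: eval (r1 < (2 + (lane // 2))) 0xfff00000
step 40: r2 <- r1                     0xffc00000
step 41: r1 <- (r1 + 1)               0xffc00000
step 42: eval (r1 < (2 + (lane // 2))) 0xffc00000
step 43: r2 <- r1                     0xff000000
step 44: r1 <- (r1 + 1)               0xff000000
step 45: eval (r1 < (2 + (lane // 2))) 0xff000000
step 46: r2 <- r1                     0xfc000000
step 47: r1 <- (r1 + 1)               0xfc000000
step 48: eval (r1 < (2 + (lane // 2))) 0xfc000000
step 49: r2 <- r1                     0xf0000000
step 50: r1 <- (r1 + 1)               0xf0000000
step 51: eval (r1 < (2 + (lane // 2))) 0xf0000000
step 52: r2 <- r1                     0xc0000000
step 53: r1 <- (r1 + 1)               0xc0000000
step 54: eval (r1 < (2 + (lane // 2))) 0xc0000000
step 55: r0 <- lane                   0xffffffff

Answer: 56 steps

r0: 0,1,2,3,4,5,6,7,8,9,10,11,12,13,14,15,16,17,18,19,20,21,22,23,24,25,26,27,28,29,30,31
r2: 1,1,2,2,3,3,4,4,5,5,6,6,7,7,8,8,9,9,10,10,11,11,12,12,13,13,14,14,15,15,16,16
r1: 2,2,3,3,4,4,5,5,6,6,7,7,8,8,9,9,10,10,11,11,12,12,13,13,14,14,15,15,16,16,17,17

steps = 56; useful = 1072; efficiency = 1072/1792 = 67/112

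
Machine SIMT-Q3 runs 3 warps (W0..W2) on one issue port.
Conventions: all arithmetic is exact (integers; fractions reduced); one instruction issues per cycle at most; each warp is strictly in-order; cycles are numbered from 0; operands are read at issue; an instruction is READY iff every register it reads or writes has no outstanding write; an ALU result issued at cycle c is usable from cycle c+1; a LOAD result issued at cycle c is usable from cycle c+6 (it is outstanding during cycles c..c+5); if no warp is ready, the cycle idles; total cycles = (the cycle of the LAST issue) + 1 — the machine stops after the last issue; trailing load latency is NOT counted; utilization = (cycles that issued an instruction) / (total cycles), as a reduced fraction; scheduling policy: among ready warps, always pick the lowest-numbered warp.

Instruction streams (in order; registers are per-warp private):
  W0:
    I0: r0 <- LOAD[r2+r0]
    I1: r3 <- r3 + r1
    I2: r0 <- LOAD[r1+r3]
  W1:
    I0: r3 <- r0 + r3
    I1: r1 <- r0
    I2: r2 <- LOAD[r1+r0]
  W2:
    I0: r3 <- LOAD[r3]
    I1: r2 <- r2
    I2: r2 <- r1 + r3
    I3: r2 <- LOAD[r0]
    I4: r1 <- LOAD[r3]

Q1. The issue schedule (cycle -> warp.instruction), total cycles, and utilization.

cycle 0: W0.I0
cycle 1: W0.I1
cycle 2: W1.I0
cycle 3: W1.I1
cycle 4: W1.I2
cycle 5: W2.I0
cycle 6: W0.I2
cycle 7: W2.I1
cycle 8: idle
cycle 9: idle
cycle 10: idle
cycle 11: W2.I2
cycle 12: W2.I3
cycle 13: W2.I4

Answer: 14 cycles, utilization 11/14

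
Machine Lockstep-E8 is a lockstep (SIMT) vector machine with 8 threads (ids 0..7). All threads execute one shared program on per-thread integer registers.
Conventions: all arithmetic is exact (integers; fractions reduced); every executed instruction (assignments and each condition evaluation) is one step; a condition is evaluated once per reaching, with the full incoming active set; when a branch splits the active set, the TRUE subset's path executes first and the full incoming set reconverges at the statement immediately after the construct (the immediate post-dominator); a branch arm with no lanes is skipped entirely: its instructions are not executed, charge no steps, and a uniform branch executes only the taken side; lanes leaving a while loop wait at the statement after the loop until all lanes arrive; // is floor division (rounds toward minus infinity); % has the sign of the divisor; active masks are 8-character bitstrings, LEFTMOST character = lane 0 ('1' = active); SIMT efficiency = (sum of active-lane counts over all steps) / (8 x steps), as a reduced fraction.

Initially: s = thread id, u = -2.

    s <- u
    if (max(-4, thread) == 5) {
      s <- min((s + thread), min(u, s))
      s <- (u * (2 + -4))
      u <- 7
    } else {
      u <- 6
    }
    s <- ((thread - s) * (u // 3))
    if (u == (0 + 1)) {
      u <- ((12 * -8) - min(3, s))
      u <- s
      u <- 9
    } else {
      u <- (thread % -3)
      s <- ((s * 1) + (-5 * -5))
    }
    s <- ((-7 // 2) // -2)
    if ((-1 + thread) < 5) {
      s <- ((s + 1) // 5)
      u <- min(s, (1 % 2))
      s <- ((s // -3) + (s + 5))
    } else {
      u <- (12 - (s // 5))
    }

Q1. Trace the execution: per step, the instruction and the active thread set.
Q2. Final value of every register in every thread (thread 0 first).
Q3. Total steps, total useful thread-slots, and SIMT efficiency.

step 0: s <- u                       11111111
step 1: eval (max(-4, thread) == 5)  11111111
step 2: s <- min((s + thread), min(u, s)) 00000100
step 3: s <- (u * (2 + -4))          00000100
step 4: u <- 7                       00000100
step 5: u <- 6                       11111011
step 6: s <- ((thread - s) * (u // 3)) 11111111
step 7: eval (u == (0 + 1))          11111111
step 8: u <- (thread % -3)           11111111
step 9: s <- ((s * 1) + (-5 * -5))   11111111
step 10: s <- ((-7 // 2) // -2)       11111111
step 11: eval ((-1 + thread) < 5)     11111111
step 12: s <- ((s + 1) // 5)          11111100
step 13: u <- min(s, (1 % 2))         11111100
step 14: s <- ((s // -3) + (s + 5))   11111100
step 15: u <- (12 - (s // 5))         00000011

Answer: 16 steps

s: 5,5,5,5,5,5,2,2
u: 0,0,0,0,0,0,12,12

steps = 16; useful = 94; efficiency = 94/128 = 47/64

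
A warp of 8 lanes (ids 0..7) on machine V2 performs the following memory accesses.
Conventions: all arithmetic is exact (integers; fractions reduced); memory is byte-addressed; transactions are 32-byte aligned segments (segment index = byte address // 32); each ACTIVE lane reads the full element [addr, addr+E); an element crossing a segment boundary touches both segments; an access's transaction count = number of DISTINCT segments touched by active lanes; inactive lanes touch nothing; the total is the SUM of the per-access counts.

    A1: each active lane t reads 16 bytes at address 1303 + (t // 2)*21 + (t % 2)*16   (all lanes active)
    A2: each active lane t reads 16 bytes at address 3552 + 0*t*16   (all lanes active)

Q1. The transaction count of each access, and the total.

A1: 4 transactions
A2: 1 transaction

Answer: 4,1; total 5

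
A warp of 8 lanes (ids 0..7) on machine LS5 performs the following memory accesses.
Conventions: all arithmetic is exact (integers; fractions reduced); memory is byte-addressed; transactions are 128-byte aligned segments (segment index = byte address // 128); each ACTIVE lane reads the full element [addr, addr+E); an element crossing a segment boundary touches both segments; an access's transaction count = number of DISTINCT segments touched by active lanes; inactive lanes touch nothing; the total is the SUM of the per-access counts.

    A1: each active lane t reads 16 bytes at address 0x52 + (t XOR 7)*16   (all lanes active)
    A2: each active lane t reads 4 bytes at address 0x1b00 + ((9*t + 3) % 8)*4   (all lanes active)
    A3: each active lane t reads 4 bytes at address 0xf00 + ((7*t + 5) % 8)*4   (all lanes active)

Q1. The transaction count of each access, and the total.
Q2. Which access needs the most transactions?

A1: 2 transactions
A2: 1 transaction
A3: 1 transaction

Answer: 2,1,1; total 4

Answer: A1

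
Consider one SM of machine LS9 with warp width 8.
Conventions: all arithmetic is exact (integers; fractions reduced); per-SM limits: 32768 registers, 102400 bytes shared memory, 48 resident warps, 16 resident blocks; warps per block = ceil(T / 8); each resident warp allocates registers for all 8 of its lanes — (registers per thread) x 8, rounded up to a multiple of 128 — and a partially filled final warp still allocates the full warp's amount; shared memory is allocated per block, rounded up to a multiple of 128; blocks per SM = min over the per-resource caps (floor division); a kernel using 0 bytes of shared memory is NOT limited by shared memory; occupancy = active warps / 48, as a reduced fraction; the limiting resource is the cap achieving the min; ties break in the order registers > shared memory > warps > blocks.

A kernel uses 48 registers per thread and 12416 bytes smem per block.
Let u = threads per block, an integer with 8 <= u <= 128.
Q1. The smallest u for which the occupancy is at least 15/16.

Answer: u = 41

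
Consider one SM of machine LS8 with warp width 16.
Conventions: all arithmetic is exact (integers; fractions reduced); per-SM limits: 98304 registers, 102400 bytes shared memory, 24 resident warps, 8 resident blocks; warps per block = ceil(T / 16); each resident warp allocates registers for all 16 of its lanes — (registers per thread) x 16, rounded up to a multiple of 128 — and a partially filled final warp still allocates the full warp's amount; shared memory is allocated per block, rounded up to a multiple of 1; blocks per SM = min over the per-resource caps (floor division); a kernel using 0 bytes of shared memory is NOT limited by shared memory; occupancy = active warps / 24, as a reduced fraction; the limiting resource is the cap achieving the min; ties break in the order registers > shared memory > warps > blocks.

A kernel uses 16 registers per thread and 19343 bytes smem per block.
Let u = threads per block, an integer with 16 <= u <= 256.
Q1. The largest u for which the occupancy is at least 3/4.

Answer: u = 192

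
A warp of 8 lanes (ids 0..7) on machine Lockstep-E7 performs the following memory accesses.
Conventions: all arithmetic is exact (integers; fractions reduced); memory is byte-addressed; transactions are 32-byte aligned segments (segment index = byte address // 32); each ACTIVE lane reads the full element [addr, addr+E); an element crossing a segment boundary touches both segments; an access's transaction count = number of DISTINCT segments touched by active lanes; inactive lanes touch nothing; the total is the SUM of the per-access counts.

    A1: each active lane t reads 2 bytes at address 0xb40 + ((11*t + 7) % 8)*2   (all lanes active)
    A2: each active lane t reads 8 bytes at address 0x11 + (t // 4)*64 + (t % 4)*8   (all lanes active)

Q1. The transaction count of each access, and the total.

A1: 1 transaction
A2: 4 transactions

Answer: 1,4; total 5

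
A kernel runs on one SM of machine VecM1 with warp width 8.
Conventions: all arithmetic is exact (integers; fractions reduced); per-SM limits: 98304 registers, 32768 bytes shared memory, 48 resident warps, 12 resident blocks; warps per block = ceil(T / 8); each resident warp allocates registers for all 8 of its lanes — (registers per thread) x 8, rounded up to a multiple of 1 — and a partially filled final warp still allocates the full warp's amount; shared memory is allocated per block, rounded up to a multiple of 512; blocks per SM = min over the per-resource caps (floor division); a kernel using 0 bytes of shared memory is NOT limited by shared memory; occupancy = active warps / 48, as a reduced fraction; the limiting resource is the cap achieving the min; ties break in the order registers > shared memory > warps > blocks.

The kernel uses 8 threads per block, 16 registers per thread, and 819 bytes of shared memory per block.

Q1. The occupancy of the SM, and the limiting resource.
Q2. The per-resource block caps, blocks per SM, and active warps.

Answer: occupancy 1/4, limited by blocks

registers: 768 blocks
shared memory: 32 blocks
warps: 48 blocks
blocks: 12 blocks

Answer: 12 blocks, 12 active warps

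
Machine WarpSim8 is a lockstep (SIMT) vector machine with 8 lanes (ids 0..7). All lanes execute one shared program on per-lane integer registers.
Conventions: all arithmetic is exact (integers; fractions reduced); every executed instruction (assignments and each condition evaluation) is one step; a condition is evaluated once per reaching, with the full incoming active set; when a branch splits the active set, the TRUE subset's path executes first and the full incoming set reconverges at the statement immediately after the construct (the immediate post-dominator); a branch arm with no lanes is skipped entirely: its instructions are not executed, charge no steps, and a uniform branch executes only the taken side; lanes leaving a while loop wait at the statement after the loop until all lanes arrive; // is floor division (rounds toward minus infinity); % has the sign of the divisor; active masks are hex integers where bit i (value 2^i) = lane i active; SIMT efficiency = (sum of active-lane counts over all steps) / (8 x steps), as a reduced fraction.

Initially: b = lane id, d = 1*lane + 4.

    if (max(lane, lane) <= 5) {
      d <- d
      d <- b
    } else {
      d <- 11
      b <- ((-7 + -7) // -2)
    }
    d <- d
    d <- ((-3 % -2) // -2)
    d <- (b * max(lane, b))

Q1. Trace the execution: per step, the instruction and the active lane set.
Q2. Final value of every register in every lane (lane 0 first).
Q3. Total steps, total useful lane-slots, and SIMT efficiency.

step 0: eval (max(lane, lane) <= 5)  0xff
step 1: d <- d                       0x3f
step 2: d <- b                       0x3f
step 3: d <- 11                      0xc0
step 4: b <- ((-7 + -7) // -2)       0xc0
step 5: d <- d                       0xff
step 6: d <- ((-3 % -2) // -2)       0xff
step 7: d <- (b * max(lane, b))      0xff

Answer: 8 steps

b: 0,1,2,3,4,5,7,7
d: 0,1,4,9,16,25,49,49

steps = 8; useful = 48; efficiency = 48/64 = 3/4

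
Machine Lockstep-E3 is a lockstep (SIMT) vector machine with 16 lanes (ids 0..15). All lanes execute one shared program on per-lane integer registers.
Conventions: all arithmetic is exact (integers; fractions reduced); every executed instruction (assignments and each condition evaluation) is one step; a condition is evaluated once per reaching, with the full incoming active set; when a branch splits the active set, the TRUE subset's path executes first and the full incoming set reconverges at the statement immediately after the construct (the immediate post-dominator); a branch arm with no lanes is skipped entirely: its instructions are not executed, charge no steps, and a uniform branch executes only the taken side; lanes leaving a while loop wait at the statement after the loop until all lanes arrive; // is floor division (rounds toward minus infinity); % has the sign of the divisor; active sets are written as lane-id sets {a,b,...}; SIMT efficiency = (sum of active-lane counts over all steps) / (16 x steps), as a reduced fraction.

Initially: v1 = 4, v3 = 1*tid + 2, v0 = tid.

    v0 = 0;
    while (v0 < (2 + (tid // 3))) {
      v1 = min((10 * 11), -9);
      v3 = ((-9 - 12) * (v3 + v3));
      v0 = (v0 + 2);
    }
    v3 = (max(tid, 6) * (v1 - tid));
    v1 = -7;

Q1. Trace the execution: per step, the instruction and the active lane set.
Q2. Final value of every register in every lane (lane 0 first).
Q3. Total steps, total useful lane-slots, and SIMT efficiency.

step 0: v0 <- 0                      {0,1,2,3,4,5,6,7,8,9,10,11,12,13,14,15}
step 1: eval (v0 < (2 + (tid // 3))) {0,1,2,3,4,5,6,7,8,9,10,11,12,13,14,15}
step 2: v1 <- min((10 * 11), -9)     {0,1,2,3,4,5,6,7,8,9,10,11,12,13,14,15}
step 3: v3 <- ((-9 - 12) * (v3 + v3)) {0,1,2,3,4,5,6,7,8,9,10,11,12,13,14,15}
step 4: v0 <- (v0 + 2)               {0,1,2,3,4,5,6,7,8,9,10,11,12,13,14,15}
step 5: eval (v0 < (2 + (tid // 3))) {0,1,2,3,4,5,6,7,8,9,10,11,12,13,14,15}
step 6: v1 <- min((10 * 11), -9)     {3,4,5,6,7,8,9,10,11,12,13,14,15}
step 7: v3 <- ((-9 - 12) * (v3 + v3)) {3,4,5,6,7,8,9,10,11,12,13,14,15}
step 8: v0 <- (v0 + 2)               {3,4,5,6,7,8,9,10,11,12,13,14,15}
step 9: eval (v0 < (2 + (tid // 3))) {3,4,5,6,7,8,9,10,11,12,13,14,15}
step 10: v1 <- min((10 * 11), -9)     {9,10,11,12,13,14,15}
step 11: v3 <- ((-9 - 12) * (v3 + v3)) {9,10,11,12,13,14,15}
step 12: v0 <- (v0 + 2)               {9,10,11,12,13,14,15}
step 13: eval (v0 < (2 + (tid // 3))) {9,10,11,12,13,14,15}
step 14: v1 <- min((10 * 11), -9)     {15}
step 15: v3 <- ((-9 - 12) * (v3 + v3)) {15}
step 16: v0 <- (v0 + 2)               {15}
step 17: eval (v0 < (2 + (tid // 3))) {15}
step 18: v3 <- (max(tid, 6) * (v1 - tid)) {0,1,2,3,4,5,6,7,8,9,10,11,12,13,14,15}
step 19: v1 <- -7                     {0,1,2,3,4,5,6,7,8,9,10,11,12,13,14,15}

Answer: 20 steps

v1: -7,-7,-7,-7,-7,-7,-7,-7,-7,-7,-7,-7,-7,-7,-7,-7
v3: -54,-60,-66,-72,-78,-84,-90,-112,-136,-162,-190,-220,-252,-286,-322,-360
v0: 2,2,2,4,4,4,4,4,4,6,6,6,6,6,6,8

steps = 20; useful = 212; efficiency = 212/320 = 53/80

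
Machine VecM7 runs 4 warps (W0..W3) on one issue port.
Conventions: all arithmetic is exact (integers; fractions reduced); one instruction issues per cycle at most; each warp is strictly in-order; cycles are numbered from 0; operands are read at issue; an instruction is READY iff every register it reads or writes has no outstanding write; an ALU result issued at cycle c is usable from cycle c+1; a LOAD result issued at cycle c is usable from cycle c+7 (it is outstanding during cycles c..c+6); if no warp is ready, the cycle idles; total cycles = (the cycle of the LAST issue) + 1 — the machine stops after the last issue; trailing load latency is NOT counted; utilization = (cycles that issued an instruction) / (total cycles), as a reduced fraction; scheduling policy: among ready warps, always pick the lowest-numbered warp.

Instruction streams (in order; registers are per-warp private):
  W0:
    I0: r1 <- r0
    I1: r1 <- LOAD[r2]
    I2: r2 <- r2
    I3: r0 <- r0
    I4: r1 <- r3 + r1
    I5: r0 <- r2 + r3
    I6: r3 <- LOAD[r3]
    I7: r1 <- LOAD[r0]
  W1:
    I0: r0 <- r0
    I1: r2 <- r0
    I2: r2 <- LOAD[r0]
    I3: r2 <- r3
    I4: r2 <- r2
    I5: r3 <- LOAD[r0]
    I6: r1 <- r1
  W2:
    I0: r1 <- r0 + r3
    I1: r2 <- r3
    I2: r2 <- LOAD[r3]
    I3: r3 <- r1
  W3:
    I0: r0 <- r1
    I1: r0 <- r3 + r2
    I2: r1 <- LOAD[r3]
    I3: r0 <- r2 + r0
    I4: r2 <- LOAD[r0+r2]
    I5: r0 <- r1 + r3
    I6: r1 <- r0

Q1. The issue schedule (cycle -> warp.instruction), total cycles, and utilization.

cycle 0: W0.I0
cycle 1: W0.I1
cycle 2: W0.I2
cycle 3: W0.I3
cycle 4: W1.I0
cycle 5: W1.I1
cycle 6: W1.I2
cycle 7: W2.I0
cycle 8: W0.I4
cycle 9: W0.I5
cycle 10: W0.I6
cycle 11: W0.I7
cycle 12: W2.I1
cycle 13: W1.I3
cycle 14: W1.I4
cycle 15: W1.I5
cycle 16: W1.I6
cycle 17: W2.I2
cycle 18: W2.I3
cycle 19: W3.I0
cycle 20: W3.I1
cycle 21: W3.I2
cycle 22: W3.I3
cycle 23: W3.I4
cycle 24: idle
cycle 25: idle
cycle 26: idle
cycle 27: idle
cycle 28: W3.I5
cycle 29: W3.I6

Answer: 30 cycles, utilization 13/15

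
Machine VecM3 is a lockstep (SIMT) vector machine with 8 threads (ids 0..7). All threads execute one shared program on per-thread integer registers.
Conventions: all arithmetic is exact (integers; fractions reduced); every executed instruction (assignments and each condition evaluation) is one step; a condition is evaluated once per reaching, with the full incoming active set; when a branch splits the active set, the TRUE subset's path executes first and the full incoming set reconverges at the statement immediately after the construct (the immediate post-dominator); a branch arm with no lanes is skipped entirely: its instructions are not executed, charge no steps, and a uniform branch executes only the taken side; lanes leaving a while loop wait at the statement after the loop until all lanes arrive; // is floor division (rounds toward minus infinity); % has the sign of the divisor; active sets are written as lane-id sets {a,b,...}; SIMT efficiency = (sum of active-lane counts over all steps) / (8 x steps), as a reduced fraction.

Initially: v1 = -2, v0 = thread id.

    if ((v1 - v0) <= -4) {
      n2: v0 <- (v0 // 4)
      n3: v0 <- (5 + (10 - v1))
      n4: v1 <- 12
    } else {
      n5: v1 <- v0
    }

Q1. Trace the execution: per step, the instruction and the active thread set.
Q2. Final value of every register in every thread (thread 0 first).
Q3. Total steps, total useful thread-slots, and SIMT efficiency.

step 0: eval ((v1 - v0) <= -4)       {0,1,2,3,4,5,6,7}
step 1: v0 <- (v0 // 4)              {2,3,4,5,6,7}
step 2: v0 <- (5 + (10 - v1))        {2,3,4,5,6,7}
step 3: v1 <- 12                     {2,3,4,5,6,7}
step 4: v1 <- v0                     {0,1}

Answer: 5 steps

v1: 0,1,12,12,12,12,12,12
v0: 0,1,17,17,17,17,17,17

steps = 5; useful = 28; efficiency = 28/40 = 7/10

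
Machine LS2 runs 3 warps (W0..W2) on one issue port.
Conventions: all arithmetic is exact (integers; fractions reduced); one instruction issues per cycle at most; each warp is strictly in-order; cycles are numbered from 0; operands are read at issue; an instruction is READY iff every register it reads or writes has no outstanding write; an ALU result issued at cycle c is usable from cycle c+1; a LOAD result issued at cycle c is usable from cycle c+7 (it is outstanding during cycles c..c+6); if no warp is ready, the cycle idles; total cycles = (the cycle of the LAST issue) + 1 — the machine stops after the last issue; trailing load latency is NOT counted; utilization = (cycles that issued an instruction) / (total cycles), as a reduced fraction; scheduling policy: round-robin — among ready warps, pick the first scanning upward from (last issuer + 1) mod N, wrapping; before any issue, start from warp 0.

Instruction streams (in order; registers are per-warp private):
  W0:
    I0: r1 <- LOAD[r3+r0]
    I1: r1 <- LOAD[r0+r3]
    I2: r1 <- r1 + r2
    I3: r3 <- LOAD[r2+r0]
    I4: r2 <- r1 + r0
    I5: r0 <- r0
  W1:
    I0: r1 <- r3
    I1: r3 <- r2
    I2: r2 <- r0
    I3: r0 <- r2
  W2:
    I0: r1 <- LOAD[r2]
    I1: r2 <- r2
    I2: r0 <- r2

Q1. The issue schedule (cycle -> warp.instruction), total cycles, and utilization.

cycle 0: W0.I0
cycle 1: W1.I0
cycle 2: W2.I0
cycle 3: W1.I1
cycle 4: W2.I1
cycle 5: W1.I2
cycle 6: W2.I2
cycle 7: W0.I1
cycle 8: W1.I3
cycle 9: idle
cycle 10: idle
cycle 11: idle
cycle 12: idle
cycle 13: idle
cycle 14: W0.I2
cycle 15: W0.I3
cycle 16: W0.I4
cycle 17: W0.I5

Answer: 18 cycles, utilization 13/18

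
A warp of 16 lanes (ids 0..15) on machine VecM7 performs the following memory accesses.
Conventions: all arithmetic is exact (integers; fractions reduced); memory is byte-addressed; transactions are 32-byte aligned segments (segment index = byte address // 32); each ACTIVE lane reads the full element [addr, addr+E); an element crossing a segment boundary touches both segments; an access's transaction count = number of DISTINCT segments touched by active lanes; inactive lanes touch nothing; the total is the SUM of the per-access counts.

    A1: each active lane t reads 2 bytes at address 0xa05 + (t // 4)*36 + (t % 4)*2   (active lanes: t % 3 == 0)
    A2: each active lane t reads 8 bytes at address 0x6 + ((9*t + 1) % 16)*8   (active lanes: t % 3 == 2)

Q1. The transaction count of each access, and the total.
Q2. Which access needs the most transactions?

A1: 4 transactions
A2: 5 transactions

Answer: 4,5; total 9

Answer: A2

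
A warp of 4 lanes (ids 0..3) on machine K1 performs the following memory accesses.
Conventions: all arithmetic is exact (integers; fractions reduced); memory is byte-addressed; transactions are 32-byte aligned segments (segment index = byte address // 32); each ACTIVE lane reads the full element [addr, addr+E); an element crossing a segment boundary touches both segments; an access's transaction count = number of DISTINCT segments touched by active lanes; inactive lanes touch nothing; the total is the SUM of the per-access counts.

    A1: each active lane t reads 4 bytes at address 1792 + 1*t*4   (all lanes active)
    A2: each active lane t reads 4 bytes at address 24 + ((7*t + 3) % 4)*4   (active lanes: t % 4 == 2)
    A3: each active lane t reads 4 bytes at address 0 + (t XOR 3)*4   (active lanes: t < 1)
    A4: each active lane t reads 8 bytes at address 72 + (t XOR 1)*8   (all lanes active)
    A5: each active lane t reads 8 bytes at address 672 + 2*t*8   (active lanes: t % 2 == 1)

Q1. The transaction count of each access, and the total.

A1: 1 transaction
A2: 1 transaction
A3: 1 transaction
A4: 2 transactions
A5: 2 transactions

Answer: 1,1,1,2,2; total 7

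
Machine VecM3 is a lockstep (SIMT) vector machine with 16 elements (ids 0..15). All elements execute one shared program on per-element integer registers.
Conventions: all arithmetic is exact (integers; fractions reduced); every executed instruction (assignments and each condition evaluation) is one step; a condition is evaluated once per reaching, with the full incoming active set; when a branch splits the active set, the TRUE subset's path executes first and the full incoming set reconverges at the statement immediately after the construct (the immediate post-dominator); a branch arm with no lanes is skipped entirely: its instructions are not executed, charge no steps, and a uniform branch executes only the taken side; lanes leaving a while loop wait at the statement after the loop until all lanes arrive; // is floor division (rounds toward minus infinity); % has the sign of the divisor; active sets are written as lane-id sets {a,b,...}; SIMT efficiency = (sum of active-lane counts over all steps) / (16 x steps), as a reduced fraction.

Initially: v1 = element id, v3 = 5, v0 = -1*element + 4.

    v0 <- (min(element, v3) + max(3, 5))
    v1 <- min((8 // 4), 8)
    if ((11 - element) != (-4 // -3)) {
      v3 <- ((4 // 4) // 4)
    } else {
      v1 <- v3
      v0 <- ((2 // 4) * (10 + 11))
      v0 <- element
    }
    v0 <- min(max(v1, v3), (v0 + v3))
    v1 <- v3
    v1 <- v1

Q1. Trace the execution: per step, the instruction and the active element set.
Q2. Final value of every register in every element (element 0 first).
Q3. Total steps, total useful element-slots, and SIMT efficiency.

step 0: v0 <- (min(element, v3) + max(3, 5)) {0,1,2,3,4,5,6,7,8,9,10,11,12,13,14,15}
step 1: v1 <- min((8 // 4), 8)       {0,1,2,3,4,5,6,7,8,9,10,11,12,13,14,15}
step 2: eval ((11 - element) != (-4 // -3)) {0,1,2,3,4,5,6,7,8,9,10,11,12,13,14,15}
step 3: v3 <- ((4 // 4) // 4)        {0,1,2,3,4,5,6,7,8,9,11,12,13,14,15}
step 4: v1 <- v3                     {10}
step 5: v0 <- ((2 // 4) * (10 + 11)) {10}
step 6: v0 <- element                {10}
step 7: v0 <- min(max(v1, v3), (v0 + v3)) {0,1,2,3,4,5,6,7,8,9,10,11,12,13,14,15}
step 8: v1 <- v3                     {0,1,2,3,4,5,6,7,8,9,10,11,12,13,14,15}
step 9: v1 <- v1                     {0,1,2,3,4,5,6,7,8,9,10,11,12,13,14,15}

Answer: 10 steps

v1: 0,0,0,0,0,0,0,0,0,0,5,0,0,0,0,0
v3: 0,0,0,0,0,0,0,0,0,0,5,0,0,0,0,0
v0: 2,2,2,2,2,2,2,2,2,2,5,2,2,2,2,2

steps = 10; useful = 114; efficiency = 114/160 = 57/80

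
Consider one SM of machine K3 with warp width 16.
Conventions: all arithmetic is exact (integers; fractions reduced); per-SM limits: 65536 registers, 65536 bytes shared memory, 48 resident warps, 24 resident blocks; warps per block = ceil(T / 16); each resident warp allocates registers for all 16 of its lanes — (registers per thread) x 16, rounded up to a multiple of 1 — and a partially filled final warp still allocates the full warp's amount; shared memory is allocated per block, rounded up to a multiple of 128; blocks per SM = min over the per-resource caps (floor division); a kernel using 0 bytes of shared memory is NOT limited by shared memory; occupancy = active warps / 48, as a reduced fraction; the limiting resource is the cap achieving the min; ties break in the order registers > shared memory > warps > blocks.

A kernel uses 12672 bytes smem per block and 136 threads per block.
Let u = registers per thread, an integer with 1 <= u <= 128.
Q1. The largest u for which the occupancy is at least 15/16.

Answer: u = 91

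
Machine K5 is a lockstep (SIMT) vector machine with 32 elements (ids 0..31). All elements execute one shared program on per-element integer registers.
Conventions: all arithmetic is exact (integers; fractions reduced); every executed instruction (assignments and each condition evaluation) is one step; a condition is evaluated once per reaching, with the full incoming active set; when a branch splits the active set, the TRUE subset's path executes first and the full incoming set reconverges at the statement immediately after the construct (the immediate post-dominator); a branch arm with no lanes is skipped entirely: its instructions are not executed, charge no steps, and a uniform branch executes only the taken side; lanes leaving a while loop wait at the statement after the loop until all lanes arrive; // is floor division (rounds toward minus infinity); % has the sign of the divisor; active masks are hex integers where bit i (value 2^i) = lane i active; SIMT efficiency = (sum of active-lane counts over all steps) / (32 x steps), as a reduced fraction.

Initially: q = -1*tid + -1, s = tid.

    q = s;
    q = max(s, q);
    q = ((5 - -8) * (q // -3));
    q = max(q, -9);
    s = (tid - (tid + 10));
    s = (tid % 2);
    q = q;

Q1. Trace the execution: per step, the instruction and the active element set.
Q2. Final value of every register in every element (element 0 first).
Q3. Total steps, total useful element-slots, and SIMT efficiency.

step 0: q <- s                       0xffffffff
step 1: q <- max(s, q)               0xffffffff
step 2: q <- ((5 - -8) * (q // -3))  0xffffffff
step 3: q <- max(q, -9)              0xffffffff
step 4: s <- (tid - (tid + 10))      0xffffffff
step 5: s <- (tid % 2)               0xffffffff
step 6: q <- q                       0xffffffff

Answer: 7 steps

q: 0,-9,-9,-9,-9,-9,-9,-9,-9,-9,-9,-9,-9,-9,-9,-9,-9,-9,-9,-9,-9,-9,-9,-9,-9,-9,-9,-9,-9,-9,-9,-9
s: 0,1,0,1,0,1,0,1,0,1,0,1,0,1,0,1,0,1,0,1,0,1,0,1,0,1,0,1,0,1,0,1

steps = 7; useful = 224; efficiency = 224/224 = 1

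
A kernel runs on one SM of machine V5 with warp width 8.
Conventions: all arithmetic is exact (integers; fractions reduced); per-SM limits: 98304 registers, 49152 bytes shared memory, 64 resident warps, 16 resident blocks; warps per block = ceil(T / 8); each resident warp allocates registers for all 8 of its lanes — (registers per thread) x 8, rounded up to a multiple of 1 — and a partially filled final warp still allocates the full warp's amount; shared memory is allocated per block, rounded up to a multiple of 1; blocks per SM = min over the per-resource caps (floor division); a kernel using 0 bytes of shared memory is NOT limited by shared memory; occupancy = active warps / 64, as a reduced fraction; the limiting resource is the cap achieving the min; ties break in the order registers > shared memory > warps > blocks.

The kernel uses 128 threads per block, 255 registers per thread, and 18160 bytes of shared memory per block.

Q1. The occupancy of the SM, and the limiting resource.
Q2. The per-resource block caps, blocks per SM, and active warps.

Answer: occupancy 1/2, limited by shared memory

registers: 3 blocks
shared memory: 2 blocks
warps: 4 blocks
blocks: 16 blocks

Answer: 2 blocks, 32 active warps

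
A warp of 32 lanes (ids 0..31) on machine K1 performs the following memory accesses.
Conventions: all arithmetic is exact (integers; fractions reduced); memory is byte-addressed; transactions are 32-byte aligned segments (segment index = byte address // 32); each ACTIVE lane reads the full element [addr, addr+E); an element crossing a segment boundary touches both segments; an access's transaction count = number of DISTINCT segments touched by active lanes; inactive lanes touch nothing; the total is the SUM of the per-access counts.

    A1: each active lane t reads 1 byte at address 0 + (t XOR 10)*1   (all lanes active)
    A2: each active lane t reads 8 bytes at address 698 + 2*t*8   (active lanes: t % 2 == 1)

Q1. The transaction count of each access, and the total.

A1: 1 transaction
A2: 16 transactions

Answer: 1,16; total 17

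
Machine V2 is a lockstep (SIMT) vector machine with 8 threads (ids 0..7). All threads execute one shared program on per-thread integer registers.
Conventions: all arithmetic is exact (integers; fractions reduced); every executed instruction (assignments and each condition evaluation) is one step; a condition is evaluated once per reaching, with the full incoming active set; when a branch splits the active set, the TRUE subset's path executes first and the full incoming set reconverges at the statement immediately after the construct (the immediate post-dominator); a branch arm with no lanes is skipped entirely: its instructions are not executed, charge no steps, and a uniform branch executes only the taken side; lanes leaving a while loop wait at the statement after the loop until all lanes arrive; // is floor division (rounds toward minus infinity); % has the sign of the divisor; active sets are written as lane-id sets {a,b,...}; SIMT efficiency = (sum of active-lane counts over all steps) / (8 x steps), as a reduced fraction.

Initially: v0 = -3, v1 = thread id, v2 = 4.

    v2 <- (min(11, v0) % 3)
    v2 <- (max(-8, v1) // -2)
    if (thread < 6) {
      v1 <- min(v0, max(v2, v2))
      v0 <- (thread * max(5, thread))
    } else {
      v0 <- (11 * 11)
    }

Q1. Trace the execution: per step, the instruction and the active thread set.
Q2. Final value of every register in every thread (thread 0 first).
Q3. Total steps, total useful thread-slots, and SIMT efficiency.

step 0: v2 <- (min(11, v0) % 3)      {0,1,2,3,4,5,6,7}
step 1: v2 <- (max(-8, v1) // -2)    {0,1,2,3,4,5,6,7}
step 2: eval (thread < 6)            {0,1,2,3,4,5,6,7}
step 3: v1 <- min(v0, max(v2, v2))   {0,1,2,3,4,5}
step 4: v0 <- (thread * max(5, thread)) {0,1,2,3,4,5}
step 5: v0 <- (11 * 11)              {6,7}

Answer: 6 steps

v0: 0,5,10,15,20,25,121,121
v1: -3,-3,-3,-3,-3,-3,6,7
v2: 0,-1,-1,-2,-2,-3,-3,-4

steps = 6; useful = 38; efficiency = 38/48 = 19/24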